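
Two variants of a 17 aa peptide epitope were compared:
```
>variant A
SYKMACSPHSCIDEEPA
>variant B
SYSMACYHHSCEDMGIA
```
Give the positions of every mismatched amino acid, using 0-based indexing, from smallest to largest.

2, 6, 7, 11, 13, 14, 15

Differences at position 2 (K→S), position 6 (S→Y), position 7 (P→H), position 11 (I→E), position 13 (E→M), position 14 (E→G), position 15 (P→I).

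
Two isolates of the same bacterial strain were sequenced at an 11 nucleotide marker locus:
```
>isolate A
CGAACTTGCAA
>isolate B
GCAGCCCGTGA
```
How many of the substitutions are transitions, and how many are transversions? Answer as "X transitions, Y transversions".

Transitions (purine↔purine or pyrimidine↔pyrimidine): 4 A→G, 6 T→C, 7 T→C, 9 C→T, 10 A→G.
Transversions (purine↔pyrimidine): 1 C→G, 2 G→C.

5 transitions, 2 transversions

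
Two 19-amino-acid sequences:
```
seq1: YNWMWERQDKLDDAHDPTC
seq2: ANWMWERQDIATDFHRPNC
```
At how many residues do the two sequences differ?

The sequences differ at residues 1, 10, 11, 12, 14, 16, 18 (1-based) — 7 in total.

7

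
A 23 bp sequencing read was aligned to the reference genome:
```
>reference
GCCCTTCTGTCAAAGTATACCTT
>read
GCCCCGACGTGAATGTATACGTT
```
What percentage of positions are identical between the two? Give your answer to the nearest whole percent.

Mismatches at positions 5, 6, 7, 8, 11, 14, 21 (1-based): 7 of 23.
Identical positions: 16/23 = 69.57% → 70%.

70%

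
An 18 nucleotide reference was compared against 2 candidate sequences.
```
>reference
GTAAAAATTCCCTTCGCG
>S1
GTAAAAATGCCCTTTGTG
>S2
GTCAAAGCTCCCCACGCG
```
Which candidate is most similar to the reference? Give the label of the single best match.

Hamming distances to reference — S1: 3; S2: 5.
Smallest is S1 with 3 mismatches.

S1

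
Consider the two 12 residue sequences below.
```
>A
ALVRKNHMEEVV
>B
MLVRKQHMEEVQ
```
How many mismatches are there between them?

Comparing position by position, 3 positions differ: 1 (A/M), 6 (N/Q), 12 (V/Q).

3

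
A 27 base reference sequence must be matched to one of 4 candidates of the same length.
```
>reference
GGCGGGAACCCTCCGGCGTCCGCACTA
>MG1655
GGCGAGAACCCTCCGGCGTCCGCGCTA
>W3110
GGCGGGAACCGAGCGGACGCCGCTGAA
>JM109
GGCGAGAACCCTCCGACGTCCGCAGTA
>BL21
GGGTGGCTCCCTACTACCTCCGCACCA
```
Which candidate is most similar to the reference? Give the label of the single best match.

MG1655 differs at 2 sites; W3110 differs at 9 sites; JM109 differs at 3 sites; BL21 differs at 9 sites. The closest is MG1655.

MG1655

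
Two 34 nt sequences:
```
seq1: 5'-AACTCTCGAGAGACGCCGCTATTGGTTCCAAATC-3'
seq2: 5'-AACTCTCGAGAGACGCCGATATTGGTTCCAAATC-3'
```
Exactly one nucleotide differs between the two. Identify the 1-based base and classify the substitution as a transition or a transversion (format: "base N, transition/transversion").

base 19, transversion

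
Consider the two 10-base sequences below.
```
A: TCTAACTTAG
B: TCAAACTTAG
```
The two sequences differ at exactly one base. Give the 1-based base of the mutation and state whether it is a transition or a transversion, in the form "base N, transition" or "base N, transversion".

Base 3 changes T→A. T is a pyrimidine and A is a purine, so this is a transversion.

base 3, transversion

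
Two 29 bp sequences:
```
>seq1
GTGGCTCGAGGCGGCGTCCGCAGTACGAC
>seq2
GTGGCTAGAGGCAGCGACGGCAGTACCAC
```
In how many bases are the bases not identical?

The sequences differ at bases 7, 13, 17, 19, 27 (1-based) — 5 in total.

5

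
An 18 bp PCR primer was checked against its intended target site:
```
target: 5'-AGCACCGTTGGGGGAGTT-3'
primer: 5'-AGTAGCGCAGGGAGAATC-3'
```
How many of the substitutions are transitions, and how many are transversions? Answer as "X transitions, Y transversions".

5 transitions, 2 transversions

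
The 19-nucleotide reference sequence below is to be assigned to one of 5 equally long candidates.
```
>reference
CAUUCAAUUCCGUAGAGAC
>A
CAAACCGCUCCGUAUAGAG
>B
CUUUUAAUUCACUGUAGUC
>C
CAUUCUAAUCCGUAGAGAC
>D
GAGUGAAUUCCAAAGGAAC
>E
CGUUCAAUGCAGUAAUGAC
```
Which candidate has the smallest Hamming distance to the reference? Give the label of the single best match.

Hamming distances to reference — A: 7; B: 7; C: 2; D: 7; E: 5.
Smallest is C with 2 mismatches.

C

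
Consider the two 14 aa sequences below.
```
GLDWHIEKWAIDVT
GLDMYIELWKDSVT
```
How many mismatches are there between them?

6

The sequences differ at residues 4, 5, 8, 10, 11, 12 (1-based) — 6 in total.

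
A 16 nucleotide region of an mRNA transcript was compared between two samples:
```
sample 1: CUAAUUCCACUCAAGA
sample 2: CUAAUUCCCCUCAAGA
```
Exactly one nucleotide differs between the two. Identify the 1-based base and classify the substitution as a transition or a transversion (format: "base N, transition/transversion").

base 9, transversion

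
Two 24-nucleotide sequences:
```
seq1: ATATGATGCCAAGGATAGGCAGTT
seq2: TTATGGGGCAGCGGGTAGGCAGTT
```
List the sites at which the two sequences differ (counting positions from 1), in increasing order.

Differences at site 1 (A→T), site 6 (A→G), site 7 (T→G), site 10 (C→A), site 11 (A→G), site 12 (A→C), site 15 (A→G).

1, 6, 7, 10, 11, 12, 15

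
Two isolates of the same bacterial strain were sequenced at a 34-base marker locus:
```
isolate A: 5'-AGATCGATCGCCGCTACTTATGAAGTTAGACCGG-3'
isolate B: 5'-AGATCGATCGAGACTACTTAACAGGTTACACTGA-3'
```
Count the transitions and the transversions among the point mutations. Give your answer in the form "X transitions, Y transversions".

Transitions (purine↔purine or pyrimidine↔pyrimidine): 13 G→A, 24 A→G, 32 C→T, 34 G→A.
Transversions (purine↔pyrimidine): 11 C→A, 12 C→G, 21 T→A, 22 G→C, 29 G→C.

4 transitions, 5 transversions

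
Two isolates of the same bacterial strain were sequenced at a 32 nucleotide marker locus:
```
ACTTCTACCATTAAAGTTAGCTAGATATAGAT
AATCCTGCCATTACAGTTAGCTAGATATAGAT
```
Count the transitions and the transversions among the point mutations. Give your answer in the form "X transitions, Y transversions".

Transitions (purine↔purine or pyrimidine↔pyrimidine): 4 T→C, 7 A→G.
Transversions (purine↔pyrimidine): 2 C→A, 14 A→C.

2 transitions, 2 transversions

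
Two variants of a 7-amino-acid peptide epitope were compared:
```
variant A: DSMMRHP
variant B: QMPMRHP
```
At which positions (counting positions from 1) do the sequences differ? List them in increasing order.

Differences at position 1 (D→Q), position 2 (S→M), position 3 (M→P).

1, 2, 3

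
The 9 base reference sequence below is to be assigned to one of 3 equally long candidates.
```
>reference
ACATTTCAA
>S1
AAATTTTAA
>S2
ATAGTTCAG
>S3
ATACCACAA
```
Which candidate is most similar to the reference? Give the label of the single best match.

Hamming distances to reference — S1: 2; S2: 3; S3: 4.
Smallest is S1 with 2 mismatches.

S1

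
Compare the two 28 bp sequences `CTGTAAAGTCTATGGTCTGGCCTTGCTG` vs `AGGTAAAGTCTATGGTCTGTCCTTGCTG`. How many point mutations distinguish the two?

3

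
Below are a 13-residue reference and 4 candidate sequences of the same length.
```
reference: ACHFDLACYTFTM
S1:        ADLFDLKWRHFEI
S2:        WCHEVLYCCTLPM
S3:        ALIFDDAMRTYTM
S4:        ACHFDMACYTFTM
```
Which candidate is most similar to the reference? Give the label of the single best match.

S4

S1 differs at 8 positions; S2 differs at 7 positions; S3 differs at 6 positions; S4 differs at 1 position. The closest is S4.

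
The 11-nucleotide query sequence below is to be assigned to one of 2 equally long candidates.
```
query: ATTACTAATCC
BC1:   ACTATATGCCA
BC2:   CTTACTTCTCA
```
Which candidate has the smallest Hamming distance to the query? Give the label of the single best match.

BC2

BC1 differs at 7 positions; BC2 differs at 4 positions. The closest is BC2.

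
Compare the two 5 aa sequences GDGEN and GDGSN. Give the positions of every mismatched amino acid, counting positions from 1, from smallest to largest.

Scanning 1-based: 4: E/S.

4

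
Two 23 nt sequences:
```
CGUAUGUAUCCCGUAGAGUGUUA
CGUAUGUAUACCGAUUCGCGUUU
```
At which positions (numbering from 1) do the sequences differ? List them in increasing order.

10, 14, 15, 16, 17, 19, 23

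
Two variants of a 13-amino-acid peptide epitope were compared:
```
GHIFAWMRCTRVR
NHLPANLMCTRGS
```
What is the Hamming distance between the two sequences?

Comparing position by position, 8 positions differ: 1 (G/N), 3 (I/L), 4 (F/P), 6 (W/N), 7 (M/L), 8 (R/M), 12 (V/G), 13 (R/S).

8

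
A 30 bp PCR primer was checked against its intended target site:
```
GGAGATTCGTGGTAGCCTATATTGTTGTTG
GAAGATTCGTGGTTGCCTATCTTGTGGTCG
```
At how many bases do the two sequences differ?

5

Mismatches (1-based): base 2: G→A; base 14: A→T; base 21: A→C; base 26: T→G; base 29: T→C.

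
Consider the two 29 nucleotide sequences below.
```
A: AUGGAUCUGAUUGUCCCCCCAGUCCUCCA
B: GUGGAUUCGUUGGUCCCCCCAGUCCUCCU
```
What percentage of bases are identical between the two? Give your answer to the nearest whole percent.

79%

Mismatches at positions 1, 7, 8, 10, 12, 29 (1-based): 6 of 29.
Identical positions: 23/29 = 79.31% → 79%.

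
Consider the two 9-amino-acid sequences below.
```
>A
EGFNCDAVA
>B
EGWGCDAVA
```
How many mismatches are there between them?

2

Comparing position by position, 2 residues differ: 3 (F/W), 4 (N/G).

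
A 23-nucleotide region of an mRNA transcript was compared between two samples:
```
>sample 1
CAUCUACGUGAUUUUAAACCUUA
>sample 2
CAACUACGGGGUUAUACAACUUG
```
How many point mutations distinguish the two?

Comparing position by position, 7 bases differ: 3 (U/A), 9 (U/G), 11 (A/G), 14 (U/A), 17 (A/C), 19 (C/A), 23 (A/G).

7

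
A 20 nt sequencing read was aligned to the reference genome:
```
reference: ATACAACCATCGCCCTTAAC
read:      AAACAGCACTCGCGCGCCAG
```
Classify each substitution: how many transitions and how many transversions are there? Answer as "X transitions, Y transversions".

2 transitions, 7 transversions

Transitions (purine↔purine or pyrimidine↔pyrimidine): 6 A→G, 17 T→C.
Transversions (purine↔pyrimidine): 2 T→A, 8 C→A, 9 A→C, 14 C→G, 16 T→G, 18 A→C, 20 C→G.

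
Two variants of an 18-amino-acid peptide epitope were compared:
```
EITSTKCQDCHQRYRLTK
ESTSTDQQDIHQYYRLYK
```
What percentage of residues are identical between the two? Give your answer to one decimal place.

6 positions differ (2, 6, 7, 10, 13, 17), so 12 of 18 match: 12/18 = 66.67%.

66.7%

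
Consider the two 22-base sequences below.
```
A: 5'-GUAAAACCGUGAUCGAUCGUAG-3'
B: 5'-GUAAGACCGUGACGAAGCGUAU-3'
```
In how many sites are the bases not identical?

Mismatches (1-based): site 5: A→G; site 13: U→C; site 14: C→G; site 15: G→A; site 17: U→G; site 22: G→U.

6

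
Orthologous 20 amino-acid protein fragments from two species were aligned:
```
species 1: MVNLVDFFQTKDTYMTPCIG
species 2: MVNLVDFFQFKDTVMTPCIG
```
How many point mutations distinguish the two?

Comparing position by position, 2 residues differ: 10 (T/F), 14 (Y/V).

2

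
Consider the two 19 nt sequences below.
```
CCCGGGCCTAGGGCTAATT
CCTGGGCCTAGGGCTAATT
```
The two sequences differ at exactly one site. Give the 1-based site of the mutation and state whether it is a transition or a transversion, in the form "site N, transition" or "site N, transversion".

Site 3 changes C→T. C is a pyrimidine and T is a pyrimidine, so this is a transition.

site 3, transition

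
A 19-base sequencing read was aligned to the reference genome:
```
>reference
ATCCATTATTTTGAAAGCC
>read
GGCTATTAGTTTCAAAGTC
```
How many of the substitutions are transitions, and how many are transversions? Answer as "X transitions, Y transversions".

3 transitions, 3 transversions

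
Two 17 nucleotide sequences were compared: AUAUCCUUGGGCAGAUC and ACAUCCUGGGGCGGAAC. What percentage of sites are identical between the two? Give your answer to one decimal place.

4 positions differ (2, 8, 13, 16), so 13 of 17 match: 13/17 = 76.47%.

76.5%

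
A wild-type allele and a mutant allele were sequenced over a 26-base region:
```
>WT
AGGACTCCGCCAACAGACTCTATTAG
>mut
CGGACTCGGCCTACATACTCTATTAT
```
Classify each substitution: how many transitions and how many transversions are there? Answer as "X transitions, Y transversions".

Transitions (purine↔purine or pyrimidine↔pyrimidine): none.
Transversions (purine↔pyrimidine): 1 A→C, 8 C→G, 12 A→T, 16 G→T, 26 G→T.

0 transitions, 5 transversions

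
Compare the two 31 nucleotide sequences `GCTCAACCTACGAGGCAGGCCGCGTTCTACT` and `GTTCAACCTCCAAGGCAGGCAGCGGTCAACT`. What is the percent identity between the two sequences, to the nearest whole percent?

81%

Mismatches at positions 2, 10, 12, 21, 25, 28 (1-based): 6 of 31.
Identical positions: 25/31 = 80.65% → 81%.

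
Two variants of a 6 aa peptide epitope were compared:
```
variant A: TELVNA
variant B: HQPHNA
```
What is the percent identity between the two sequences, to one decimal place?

Mismatches at positions 1, 2, 3, 4 (1-based): 4 of 6.
Identical positions: 2/6 = 33.33% → 33.3%.

33.3%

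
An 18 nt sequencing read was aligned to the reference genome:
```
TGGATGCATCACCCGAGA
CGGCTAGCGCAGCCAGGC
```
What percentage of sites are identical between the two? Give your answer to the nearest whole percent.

44%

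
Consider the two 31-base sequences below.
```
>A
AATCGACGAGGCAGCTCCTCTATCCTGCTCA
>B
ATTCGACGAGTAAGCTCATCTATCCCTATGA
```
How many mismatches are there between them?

8

Comparing position by position, 8 sites differ: 2 (A/T), 11 (G/T), 12 (C/A), 18 (C/A), 26 (T/C), 27 (G/T), 28 (C/A), 30 (C/G).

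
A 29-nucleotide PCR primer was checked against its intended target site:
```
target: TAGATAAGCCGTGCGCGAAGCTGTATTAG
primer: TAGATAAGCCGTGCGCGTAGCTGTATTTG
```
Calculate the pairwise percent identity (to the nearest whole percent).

93%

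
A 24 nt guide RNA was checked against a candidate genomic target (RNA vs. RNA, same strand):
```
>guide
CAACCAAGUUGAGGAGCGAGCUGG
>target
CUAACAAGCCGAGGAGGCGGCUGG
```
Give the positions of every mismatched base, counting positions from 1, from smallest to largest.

2, 4, 9, 10, 17, 18, 19

Scanning 1-based: 2: A/U; 4: C/A; 9: U/C; 10: U/C; 17: C/G; 18: G/C; 19: A/G.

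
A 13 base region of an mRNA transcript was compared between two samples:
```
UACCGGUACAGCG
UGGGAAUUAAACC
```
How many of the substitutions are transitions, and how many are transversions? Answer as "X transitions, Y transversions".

Mismatches (1-based):
base 2: A→G (purine→purine, transition)
base 3: C→G (pyrimidine→purine, transversion)
base 4: C→G (pyrimidine→purine, transversion)
base 5: G→A (purine→purine, transition)
base 6: G→A (purine→purine, transition)
base 8: A→U (purine→pyrimidine, transversion)
base 9: C→A (pyrimidine→purine, transversion)
base 11: G→A (purine→purine, transition)
base 13: G→C (purine→pyrimidine, transversion)

4 transitions, 5 transversions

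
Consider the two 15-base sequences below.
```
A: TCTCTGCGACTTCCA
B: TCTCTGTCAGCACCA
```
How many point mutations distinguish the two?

Comparing position by position, 5 sites differ: 7 (C/T), 8 (G/C), 10 (C/G), 11 (T/C), 12 (T/A).

5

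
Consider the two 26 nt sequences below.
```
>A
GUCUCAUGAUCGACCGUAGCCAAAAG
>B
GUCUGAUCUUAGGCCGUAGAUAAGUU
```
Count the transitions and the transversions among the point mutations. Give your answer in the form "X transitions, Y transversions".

3 transitions, 7 transversions

Transitions (purine↔purine or pyrimidine↔pyrimidine): 13 A→G, 21 C→U, 24 A→G.
Transversions (purine↔pyrimidine): 5 C→G, 8 G→C, 9 A→U, 11 C→A, 20 C→A, 25 A→U, 26 G→U.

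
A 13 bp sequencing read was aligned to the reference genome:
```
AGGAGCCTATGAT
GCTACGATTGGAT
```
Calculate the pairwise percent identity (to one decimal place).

8 positions differ (1, 2, 3, 5, 6, 7, 9, 10), so 5 of 13 match: 5/13 = 38.46%.

38.5%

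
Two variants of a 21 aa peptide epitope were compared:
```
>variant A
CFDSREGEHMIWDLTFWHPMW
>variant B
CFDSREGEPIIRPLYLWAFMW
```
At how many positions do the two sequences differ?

The sequences differ at positions 9, 10, 12, 13, 15, 16, 18, 19 (1-based) — 8 in total.

8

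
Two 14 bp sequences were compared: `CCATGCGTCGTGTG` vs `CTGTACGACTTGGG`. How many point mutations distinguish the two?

Mismatches (1-based): position 2: C→T; position 3: A→G; position 5: G→A; position 8: T→A; position 10: G→T; position 13: T→G.

6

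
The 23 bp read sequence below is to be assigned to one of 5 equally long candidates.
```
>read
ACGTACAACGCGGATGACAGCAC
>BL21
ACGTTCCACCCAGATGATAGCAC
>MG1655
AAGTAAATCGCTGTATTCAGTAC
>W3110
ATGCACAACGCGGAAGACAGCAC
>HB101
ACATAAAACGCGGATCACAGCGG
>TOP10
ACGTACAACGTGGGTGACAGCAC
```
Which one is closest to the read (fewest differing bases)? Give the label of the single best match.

TOP10

Hamming distances to read — BL21: 5; MG1655: 9; W3110: 3; HB101: 5; TOP10: 2.
Smallest is TOP10 with 2 mismatches.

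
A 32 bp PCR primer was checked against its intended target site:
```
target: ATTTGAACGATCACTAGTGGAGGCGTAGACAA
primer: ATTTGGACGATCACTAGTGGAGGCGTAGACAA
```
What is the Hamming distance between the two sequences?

Comparing position by position, 1 site differs: 6 (A/G).

1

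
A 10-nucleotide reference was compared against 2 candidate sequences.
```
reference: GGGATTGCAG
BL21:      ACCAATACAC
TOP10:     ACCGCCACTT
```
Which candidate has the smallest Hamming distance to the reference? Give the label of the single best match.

BL21

BL21 differs at 6 sites; TOP10 differs at 9 sites. The closest is BL21.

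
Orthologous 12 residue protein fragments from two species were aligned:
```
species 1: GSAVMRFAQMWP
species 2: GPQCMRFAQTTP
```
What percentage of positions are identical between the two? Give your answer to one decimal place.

Mismatches at positions 2, 3, 4, 10, 11 (1-based): 5 of 12.
Identical positions: 7/12 = 58.33% → 58.3%.

58.3%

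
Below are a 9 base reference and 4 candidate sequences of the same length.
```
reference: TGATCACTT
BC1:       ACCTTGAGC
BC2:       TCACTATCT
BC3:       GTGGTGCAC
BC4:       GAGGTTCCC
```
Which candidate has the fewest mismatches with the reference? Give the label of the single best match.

BC1 differs at 8 positions; BC2 differs at 5 positions; BC3 differs at 8 positions; BC4 differs at 8 positions. The closest is BC2.

BC2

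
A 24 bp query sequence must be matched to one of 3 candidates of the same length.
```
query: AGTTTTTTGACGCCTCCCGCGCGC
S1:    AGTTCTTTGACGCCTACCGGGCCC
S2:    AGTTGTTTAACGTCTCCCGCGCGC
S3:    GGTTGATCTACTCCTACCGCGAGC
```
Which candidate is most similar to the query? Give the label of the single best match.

S2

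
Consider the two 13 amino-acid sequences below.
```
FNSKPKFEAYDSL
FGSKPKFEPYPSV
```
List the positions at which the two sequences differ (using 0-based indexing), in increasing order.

1, 8, 10, 12

Differences at position 1 (N→G), position 8 (A→P), position 10 (D→P), position 12 (L→V).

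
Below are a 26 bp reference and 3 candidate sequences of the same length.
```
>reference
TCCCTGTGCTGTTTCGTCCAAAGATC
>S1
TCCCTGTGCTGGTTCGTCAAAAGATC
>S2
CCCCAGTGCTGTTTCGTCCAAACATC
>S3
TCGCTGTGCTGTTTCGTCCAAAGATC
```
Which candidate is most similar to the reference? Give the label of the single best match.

S3

Hamming distances to reference — S1: 2; S2: 3; S3: 1.
Smallest is S3 with 1 mismatch.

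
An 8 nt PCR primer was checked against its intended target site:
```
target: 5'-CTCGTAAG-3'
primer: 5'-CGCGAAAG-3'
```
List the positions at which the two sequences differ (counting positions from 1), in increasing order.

Scanning 1-based: 2: T/G; 5: T/A.

2, 5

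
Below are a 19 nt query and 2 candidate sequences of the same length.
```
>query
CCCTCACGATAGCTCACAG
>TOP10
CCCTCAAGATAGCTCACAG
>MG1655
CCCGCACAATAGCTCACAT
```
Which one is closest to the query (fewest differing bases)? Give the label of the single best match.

TOP10 differs at 1 base; MG1655 differs at 3 bases. The closest is TOP10.

TOP10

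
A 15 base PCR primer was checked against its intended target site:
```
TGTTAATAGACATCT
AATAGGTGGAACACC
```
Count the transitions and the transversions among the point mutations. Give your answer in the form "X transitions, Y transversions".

Mismatches (1-based):
base 1: T→A (pyrimidine→purine, transversion)
base 2: G→A (purine→purine, transition)
base 4: T→A (pyrimidine→purine, transversion)
base 5: A→G (purine→purine, transition)
base 6: A→G (purine→purine, transition)
base 8: A→G (purine→purine, transition)
base 11: C→A (pyrimidine→purine, transversion)
base 12: A→C (purine→pyrimidine, transversion)
base 13: T→A (pyrimidine→purine, transversion)
base 15: T→C (pyrimidine→pyrimidine, transition)

5 transitions, 5 transversions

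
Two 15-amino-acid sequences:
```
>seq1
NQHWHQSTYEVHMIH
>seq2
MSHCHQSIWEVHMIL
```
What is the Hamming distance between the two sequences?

6

The sequences differ at positions 1, 2, 4, 8, 9, 15 (1-based) — 6 in total.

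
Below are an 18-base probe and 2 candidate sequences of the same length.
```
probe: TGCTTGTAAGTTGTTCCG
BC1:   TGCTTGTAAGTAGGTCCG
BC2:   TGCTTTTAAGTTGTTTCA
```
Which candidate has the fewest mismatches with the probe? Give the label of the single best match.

BC1 differs at 2 bases; BC2 differs at 3 bases. The closest is BC1.

BC1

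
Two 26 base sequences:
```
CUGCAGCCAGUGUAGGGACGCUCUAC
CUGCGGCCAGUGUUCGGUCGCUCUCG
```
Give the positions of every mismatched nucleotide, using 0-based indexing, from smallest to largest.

4, 13, 14, 17, 24, 25

Scanning 0-based: 4: A/G; 13: A/U; 14: G/C; 17: A/U; 24: A/C; 25: C/G.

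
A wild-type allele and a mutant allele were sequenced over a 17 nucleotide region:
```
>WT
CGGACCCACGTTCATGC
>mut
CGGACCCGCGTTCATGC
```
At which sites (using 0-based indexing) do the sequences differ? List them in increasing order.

Scanning 0-based: 7: A/G.

7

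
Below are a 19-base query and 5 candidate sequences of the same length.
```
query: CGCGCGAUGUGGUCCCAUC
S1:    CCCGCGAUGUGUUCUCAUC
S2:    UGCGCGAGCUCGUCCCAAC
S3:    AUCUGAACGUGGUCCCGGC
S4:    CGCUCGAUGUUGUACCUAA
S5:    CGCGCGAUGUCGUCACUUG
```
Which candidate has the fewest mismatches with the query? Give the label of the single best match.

Hamming distances to query — S1: 3; S2: 5; S3: 8; S4: 6; S5: 4.
Smallest is S1 with 3 mismatches.

S1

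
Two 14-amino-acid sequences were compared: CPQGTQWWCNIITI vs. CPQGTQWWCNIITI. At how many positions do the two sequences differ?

0

No positions differ; the sequences are identical.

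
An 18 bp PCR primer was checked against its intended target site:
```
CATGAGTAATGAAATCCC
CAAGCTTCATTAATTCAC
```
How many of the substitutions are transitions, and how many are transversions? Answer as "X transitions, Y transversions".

Transitions (purine↔purine or pyrimidine↔pyrimidine): none.
Transversions (purine↔pyrimidine): 3 T→A, 5 A→C, 6 G→T, 8 A→C, 11 G→T, 14 A→T, 17 C→A.

0 transitions, 7 transversions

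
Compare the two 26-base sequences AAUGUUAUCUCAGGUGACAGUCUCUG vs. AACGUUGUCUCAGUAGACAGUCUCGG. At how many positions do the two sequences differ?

The sequences differ at positions 3, 7, 14, 15, 25 (1-based) — 5 in total.

5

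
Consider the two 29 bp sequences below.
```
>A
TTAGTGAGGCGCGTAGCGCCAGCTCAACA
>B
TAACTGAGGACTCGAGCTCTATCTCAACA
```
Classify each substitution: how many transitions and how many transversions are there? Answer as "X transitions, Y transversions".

Transitions (purine↔purine or pyrimidine↔pyrimidine): 12 C→T, 20 C→T.
Transversions (purine↔pyrimidine): 2 T→A, 4 G→C, 10 C→A, 11 G→C, 13 G→C, 14 T→G, 18 G→T, 22 G→T.

2 transitions, 8 transversions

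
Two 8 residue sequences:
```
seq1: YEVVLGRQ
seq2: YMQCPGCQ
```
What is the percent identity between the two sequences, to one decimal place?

37.5%

Mismatches at positions 2, 3, 4, 5, 7 (1-based): 5 of 8.
Identical positions: 3/8 = 37.5% → 37.5%.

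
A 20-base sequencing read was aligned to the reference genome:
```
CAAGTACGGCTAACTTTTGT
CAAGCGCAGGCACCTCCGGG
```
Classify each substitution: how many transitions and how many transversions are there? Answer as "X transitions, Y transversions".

Transitions (purine↔purine or pyrimidine↔pyrimidine): 5 T→C, 6 A→G, 8 G→A, 11 T→C, 16 T→C, 17 T→C.
Transversions (purine↔pyrimidine): 10 C→G, 13 A→C, 18 T→G, 20 T→G.

6 transitions, 4 transversions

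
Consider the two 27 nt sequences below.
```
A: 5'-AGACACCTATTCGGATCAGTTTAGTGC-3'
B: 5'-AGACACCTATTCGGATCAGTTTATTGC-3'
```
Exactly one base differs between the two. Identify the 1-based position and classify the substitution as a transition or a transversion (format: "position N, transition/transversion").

position 24, transversion

Position 24 changes G→T. G is a purine and T is a pyrimidine, so this is a transversion.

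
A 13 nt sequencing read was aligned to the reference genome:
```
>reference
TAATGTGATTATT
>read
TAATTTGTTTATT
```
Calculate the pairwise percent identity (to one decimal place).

84.6%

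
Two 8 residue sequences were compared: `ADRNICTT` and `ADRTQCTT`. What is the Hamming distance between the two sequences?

2

Comparing position by position, 2 positions differ: 4 (N/T), 5 (I/Q).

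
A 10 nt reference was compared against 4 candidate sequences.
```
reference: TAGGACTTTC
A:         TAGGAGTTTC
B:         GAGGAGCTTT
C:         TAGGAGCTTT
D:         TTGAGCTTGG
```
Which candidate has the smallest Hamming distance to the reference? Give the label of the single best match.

A

Hamming distances to reference — A: 1; B: 4; C: 3; D: 5.
Smallest is A with 1 mismatch.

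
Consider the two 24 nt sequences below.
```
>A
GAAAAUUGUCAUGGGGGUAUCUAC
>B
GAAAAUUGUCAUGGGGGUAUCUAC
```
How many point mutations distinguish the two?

0

No positions differ; the sequences are identical.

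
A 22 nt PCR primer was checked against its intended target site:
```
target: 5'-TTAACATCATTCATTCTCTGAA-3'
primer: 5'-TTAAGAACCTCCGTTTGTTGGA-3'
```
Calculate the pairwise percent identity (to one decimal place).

Mismatches at positions 5, 7, 9, 11, 13, 16, 17, 18, 21 (1-based): 9 of 22.
Identical positions: 13/22 = 59.09% → 59.1%.

59.1%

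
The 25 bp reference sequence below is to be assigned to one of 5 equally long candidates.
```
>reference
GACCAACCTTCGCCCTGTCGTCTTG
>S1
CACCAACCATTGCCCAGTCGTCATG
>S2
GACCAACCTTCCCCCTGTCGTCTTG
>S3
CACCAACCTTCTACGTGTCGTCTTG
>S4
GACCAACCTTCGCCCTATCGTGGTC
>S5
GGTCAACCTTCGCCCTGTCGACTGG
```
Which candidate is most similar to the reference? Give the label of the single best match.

S2

Hamming distances to reference — S1: 5; S2: 1; S3: 4; S4: 4; S5: 4.
Smallest is S2 with 1 mismatch.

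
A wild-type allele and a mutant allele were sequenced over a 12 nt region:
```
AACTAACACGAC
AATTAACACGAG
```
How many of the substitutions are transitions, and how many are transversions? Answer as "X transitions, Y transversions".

Mismatches (1-based):
site 3: C→T (pyrimidine→pyrimidine, transition)
site 12: C→G (pyrimidine→purine, transversion)

1 transition, 1 transversion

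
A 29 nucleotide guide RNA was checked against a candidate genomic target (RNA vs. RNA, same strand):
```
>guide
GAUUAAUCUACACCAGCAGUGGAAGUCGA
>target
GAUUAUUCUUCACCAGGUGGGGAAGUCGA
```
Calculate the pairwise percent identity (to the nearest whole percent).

Mismatches at positions 6, 10, 17, 18, 20 (1-based): 5 of 29.
Identical positions: 24/29 = 82.76% → 83%.

83%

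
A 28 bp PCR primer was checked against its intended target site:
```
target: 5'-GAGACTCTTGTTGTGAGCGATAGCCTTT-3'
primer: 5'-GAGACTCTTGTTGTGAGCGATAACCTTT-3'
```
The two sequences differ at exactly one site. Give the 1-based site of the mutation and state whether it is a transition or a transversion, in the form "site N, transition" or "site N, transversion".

site 23, transition

The sequences differ only at site 23: G→A (purine→purine), a transition.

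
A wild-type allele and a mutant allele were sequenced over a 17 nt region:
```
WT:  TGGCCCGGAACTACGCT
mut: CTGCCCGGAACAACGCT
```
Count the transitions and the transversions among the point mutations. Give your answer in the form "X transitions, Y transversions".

1 transition, 2 transversions

Transitions (purine↔purine or pyrimidine↔pyrimidine): 1 T→C.
Transversions (purine↔pyrimidine): 2 G→T, 12 T→A.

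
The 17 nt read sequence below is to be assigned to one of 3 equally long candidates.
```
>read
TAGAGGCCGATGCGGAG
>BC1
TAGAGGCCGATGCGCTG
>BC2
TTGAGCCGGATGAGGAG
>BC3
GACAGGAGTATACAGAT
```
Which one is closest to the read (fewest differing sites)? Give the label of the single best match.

BC1

BC1 differs at 2 sites; BC2 differs at 4 sites; BC3 differs at 8 sites. The closest is BC1.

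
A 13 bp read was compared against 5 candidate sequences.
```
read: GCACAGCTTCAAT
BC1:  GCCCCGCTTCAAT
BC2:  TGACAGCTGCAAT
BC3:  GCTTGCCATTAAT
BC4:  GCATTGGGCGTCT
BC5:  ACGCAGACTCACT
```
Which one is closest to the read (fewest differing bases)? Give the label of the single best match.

BC1 differs at 2 bases; BC2 differs at 3 bases; BC3 differs at 6 bases; BC4 differs at 8 bases; BC5 differs at 5 bases. The closest is BC1.

BC1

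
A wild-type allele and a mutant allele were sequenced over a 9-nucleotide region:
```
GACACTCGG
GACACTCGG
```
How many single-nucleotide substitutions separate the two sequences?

No positions differ; the sequences are identical.

0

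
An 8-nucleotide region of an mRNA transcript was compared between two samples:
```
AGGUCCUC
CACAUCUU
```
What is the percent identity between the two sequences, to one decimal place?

25.0%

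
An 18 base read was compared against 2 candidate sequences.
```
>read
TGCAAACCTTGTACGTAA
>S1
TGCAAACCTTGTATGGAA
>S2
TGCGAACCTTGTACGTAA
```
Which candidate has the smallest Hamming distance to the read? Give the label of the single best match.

S1 differs at 2 sites; S2 differs at 1 site. The closest is S2.

S2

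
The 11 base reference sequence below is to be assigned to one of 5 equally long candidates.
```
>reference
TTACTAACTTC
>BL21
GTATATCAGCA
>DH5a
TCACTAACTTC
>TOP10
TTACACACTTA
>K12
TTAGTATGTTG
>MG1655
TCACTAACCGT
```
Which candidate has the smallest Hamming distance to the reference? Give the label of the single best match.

DH5a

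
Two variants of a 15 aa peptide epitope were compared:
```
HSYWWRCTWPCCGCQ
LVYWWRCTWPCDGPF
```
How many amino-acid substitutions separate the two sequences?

5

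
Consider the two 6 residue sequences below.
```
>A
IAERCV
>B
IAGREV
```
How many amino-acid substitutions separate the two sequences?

2

Comparing position by position, 2 residues differ: 3 (E/G), 5 (C/E).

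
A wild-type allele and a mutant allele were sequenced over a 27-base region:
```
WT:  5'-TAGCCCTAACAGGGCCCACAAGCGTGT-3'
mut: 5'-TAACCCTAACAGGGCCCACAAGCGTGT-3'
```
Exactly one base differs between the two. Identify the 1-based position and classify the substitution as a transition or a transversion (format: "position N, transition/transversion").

The sequences differ only at position 3: G→A (purine→purine), a transition.

position 3, transition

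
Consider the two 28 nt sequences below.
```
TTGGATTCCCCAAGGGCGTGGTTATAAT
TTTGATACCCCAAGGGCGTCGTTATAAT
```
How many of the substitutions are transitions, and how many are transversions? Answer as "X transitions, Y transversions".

Mismatches (1-based):
site 3: G→T (purine→pyrimidine, transversion)
site 7: T→A (pyrimidine→purine, transversion)
site 20: G→C (purine→pyrimidine, transversion)

0 transitions, 3 transversions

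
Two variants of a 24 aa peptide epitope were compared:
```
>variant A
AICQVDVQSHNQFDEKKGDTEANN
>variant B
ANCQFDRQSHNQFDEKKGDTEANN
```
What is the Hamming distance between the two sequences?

The sequences differ at positions 2, 5, 7 (1-based) — 3 in total.

3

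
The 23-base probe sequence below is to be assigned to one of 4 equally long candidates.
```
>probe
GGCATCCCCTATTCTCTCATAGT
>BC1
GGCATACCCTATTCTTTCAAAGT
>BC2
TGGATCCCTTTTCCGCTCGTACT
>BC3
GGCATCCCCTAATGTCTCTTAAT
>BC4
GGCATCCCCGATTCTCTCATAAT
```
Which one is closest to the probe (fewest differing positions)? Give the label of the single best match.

Hamming distances to probe — BC1: 3; BC2: 8; BC3: 4; BC4: 2.
Smallest is BC4 with 2 mismatches.

BC4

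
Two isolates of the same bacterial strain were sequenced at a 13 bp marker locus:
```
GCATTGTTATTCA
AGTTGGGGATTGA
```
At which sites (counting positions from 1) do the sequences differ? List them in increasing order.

1, 2, 3, 5, 7, 8, 12

Differences at site 1 (G→A), site 2 (C→G), site 3 (A→T), site 5 (T→G), site 7 (T→G), site 8 (T→G), site 12 (C→G).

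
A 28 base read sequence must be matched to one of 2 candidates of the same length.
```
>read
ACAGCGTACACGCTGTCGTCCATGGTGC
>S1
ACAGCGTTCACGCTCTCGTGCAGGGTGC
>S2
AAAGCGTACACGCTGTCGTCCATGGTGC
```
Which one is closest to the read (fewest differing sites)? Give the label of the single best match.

S1 differs at 4 sites; S2 differs at 1 site. The closest is S2.

S2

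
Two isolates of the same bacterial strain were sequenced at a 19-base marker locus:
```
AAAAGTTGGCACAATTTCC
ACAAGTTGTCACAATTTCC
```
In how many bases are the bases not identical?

The sequences differ at bases 2, 9 (1-based) — 2 in total.

2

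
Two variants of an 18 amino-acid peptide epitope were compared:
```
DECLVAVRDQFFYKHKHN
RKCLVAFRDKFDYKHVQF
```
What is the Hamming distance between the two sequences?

8

The sequences differ at positions 1, 2, 7, 10, 12, 16, 17, 18 (1-based) — 8 in total.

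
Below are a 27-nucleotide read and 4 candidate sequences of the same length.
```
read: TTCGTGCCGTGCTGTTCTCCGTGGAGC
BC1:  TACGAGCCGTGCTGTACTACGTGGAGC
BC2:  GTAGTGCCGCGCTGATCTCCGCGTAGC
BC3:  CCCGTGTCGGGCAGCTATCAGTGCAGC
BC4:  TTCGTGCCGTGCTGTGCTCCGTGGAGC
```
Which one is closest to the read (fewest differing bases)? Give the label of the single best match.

BC4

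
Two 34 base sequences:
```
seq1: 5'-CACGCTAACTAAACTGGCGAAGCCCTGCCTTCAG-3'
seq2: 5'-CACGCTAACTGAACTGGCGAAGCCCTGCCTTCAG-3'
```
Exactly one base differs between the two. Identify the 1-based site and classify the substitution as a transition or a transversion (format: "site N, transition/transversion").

Site 11 changes A→G. A is a purine and G is a purine, so this is a transition.

site 11, transition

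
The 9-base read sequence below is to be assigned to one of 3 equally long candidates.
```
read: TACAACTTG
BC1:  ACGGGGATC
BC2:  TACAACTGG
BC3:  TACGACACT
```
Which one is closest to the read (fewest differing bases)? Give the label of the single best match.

Hamming distances to read — BC1: 8; BC2: 1; BC3: 4.
Smallest is BC2 with 1 mismatch.

BC2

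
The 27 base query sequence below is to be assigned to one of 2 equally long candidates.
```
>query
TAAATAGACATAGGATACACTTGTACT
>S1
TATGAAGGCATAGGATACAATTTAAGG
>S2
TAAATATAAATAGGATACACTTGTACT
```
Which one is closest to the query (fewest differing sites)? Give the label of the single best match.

S1 differs at 9 sites; S2 differs at 2 sites. The closest is S2.

S2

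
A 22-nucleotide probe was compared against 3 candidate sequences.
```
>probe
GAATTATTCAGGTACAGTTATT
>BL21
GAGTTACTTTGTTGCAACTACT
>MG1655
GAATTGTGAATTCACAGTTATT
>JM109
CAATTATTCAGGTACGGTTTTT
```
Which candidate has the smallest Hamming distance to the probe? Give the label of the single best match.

BL21 differs at 9 sites; MG1655 differs at 6 sites; JM109 differs at 3 sites. The closest is JM109.

JM109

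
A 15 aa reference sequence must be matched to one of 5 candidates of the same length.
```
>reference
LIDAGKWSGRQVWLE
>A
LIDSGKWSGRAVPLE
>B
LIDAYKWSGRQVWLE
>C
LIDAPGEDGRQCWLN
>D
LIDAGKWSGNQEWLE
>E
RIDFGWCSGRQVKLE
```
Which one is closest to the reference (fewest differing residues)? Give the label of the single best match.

Hamming distances to reference — A: 3; B: 1; C: 6; D: 2; E: 5.
Smallest is B with 1 mismatch.

B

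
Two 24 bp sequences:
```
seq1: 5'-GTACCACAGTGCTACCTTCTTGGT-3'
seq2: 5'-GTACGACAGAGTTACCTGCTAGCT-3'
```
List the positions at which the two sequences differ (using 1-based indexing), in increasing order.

5, 10, 12, 18, 21, 23

Scanning 1-based: 5: C/G; 10: T/A; 12: C/T; 18: T/G; 21: T/A; 23: G/C.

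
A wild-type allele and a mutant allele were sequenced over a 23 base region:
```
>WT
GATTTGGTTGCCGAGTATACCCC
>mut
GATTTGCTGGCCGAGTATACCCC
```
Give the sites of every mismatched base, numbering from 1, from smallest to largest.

7, 9

Differences at site 7 (G→C), site 9 (T→G).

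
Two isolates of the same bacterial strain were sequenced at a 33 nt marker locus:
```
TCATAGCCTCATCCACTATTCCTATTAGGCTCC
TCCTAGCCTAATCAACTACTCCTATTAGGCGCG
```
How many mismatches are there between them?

6

Comparing position by position, 6 bases differ: 3 (A/C), 10 (C/A), 14 (C/A), 19 (T/C), 31 (T/G), 33 (C/G).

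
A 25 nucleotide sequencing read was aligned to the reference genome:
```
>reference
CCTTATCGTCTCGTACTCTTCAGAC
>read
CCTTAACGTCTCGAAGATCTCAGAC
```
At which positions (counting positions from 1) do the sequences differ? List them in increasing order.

6, 14, 16, 17, 18, 19

Scanning 1-based: 6: T/A; 14: T/A; 16: C/G; 17: T/A; 18: C/T; 19: T/C.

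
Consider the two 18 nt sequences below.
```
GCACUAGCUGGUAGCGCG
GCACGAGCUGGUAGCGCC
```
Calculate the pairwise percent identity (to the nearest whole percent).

89%

Mismatches at positions 5, 18 (1-based): 2 of 18.
Identical positions: 16/18 = 88.89% → 89%.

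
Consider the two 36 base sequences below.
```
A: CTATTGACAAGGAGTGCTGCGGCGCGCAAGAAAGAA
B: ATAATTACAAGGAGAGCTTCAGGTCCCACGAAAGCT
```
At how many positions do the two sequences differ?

12

Comparing position by position, 12 positions differ: 1 (C/A), 4 (T/A), 6 (G/T), 15 (T/A), 19 (G/T), 21 (G/A), 23 (C/G), 24 (G/T), 26 (G/C), 29 (A/C), 35 (A/C), 36 (A/T).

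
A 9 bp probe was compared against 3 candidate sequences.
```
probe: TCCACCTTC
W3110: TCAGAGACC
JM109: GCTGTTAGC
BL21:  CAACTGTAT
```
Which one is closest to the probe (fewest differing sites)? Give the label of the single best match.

W3110

Hamming distances to probe — W3110: 6; JM109: 7; BL21: 8.
Smallest is W3110 with 6 mismatches.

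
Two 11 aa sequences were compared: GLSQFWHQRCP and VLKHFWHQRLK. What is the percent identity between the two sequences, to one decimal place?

Mismatches at positions 1, 3, 4, 10, 11 (1-based): 5 of 11.
Identical positions: 6/11 = 54.55% → 54.5%.

54.5%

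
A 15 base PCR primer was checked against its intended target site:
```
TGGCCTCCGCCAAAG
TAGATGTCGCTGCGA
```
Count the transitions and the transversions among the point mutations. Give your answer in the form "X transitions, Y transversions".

7 transitions, 3 transversions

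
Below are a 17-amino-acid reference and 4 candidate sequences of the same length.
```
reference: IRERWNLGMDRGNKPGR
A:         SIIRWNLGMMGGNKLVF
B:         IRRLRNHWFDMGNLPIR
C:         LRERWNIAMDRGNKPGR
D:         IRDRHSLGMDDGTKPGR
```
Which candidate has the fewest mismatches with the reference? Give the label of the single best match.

A differs at 8 residues; B differs at 9 residues; C differs at 3 residues; D differs at 5 residues. The closest is C.

C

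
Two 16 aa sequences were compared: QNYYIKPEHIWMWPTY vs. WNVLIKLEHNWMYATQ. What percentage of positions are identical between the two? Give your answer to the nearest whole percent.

Mismatches at positions 1, 3, 4, 7, 10, 13, 14, 16 (1-based): 8 of 16.
Identical positions: 8/16 = 50% → 50%.

50%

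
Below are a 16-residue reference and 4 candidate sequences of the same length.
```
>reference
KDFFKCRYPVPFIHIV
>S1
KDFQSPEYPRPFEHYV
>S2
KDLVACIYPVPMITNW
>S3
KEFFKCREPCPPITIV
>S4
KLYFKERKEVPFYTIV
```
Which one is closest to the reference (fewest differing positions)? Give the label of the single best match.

Hamming distances to reference — S1: 7; S2: 8; S3: 5; S4: 7.
Smallest is S3 with 5 mismatches.

S3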